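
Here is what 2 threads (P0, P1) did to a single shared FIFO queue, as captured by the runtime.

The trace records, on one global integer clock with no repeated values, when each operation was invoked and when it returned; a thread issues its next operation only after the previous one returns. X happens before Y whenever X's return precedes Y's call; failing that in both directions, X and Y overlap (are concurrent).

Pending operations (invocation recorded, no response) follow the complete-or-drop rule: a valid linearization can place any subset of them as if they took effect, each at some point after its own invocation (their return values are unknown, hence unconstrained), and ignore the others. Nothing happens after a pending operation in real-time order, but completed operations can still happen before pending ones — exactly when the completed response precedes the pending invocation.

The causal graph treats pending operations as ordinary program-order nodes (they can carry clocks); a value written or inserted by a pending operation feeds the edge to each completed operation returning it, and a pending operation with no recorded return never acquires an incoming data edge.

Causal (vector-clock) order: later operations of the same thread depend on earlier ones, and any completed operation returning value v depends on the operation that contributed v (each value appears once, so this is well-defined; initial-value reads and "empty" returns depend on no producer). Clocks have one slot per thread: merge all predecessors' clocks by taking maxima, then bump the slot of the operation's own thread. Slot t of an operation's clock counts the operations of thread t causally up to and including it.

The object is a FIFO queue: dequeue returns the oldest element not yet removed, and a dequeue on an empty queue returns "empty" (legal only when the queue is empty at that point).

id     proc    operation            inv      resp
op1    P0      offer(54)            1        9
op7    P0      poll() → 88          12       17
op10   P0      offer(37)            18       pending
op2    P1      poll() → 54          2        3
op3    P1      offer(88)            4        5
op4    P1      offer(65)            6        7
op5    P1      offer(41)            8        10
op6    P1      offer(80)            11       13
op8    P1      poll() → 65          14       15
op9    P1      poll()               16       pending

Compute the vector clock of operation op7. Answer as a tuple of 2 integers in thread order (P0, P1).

(2, 2)

VC(op1, invoked at 1): no causal predecessors; +1 on P0 → (1, 0)
op2, invoked 2, takes VC(op1)=(1, 0) under max, adds 1 for P1 → (1, 1)
op3, invoked 4, takes VC(op2)=(1, 1) under max, adds 1 for P1 → (1, 2)
op4, invoked 6, takes VC(op3)=(1, 2) under max, adds 1 for P1 → (1, 3)
op7, invoked 12, takes VC(op1)=(1, 0), VC(op3)=(1, 2) under max, adds 1 for P0 → (2, 2)
op5, invoked 8, takes VC(op4)=(1, 3) under max, adds 1 for P1 → (1, 4)
op10, invoked 18, takes VC(op7)=(2, 2) under max, adds 1 for P0 → (3, 2)
op6, invoked 11, takes VC(op5)=(1, 4) under max, adds 1 for P1 → (1, 5)
op8, invoked 14, takes VC(op4)=(1, 3), VC(op6)=(1, 5) under max, adds 1 for P1 → (1, 6)
op9, invoked 16, takes VC(op8)=(1, 6) under max, adds 1 for P1 → (1, 7)
target: VC(op7) = (2, 2)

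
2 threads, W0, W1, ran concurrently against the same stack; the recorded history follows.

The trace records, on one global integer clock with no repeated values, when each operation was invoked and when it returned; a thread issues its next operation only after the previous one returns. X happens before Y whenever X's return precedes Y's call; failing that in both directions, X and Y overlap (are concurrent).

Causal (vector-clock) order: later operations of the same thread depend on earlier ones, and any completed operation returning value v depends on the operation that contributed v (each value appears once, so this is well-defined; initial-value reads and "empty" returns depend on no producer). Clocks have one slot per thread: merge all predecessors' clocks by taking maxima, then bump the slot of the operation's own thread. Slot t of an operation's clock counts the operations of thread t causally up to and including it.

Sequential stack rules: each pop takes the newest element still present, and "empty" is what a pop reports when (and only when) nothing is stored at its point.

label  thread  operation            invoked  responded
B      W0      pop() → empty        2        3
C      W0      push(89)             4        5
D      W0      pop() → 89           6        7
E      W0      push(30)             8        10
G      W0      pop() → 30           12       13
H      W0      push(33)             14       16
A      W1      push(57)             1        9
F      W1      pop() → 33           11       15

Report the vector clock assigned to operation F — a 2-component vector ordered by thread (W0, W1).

no predecessors for A (invoked 1): W1 increments from zero → (0, 1)
no predecessors for B (invoked 2): W0 increments from zero → (1, 0)
invoked at 4, C merges VC(B)=(1, 0) and bumps W0's slot → (2, 0)
invoked at 6, D merges VC(C)=(2, 0) and bumps W0's slot → (3, 0)
invoked at 8, E merges VC(D)=(3, 0) and bumps W0's slot → (4, 0)
invoked at 12, G merges VC(E)=(4, 0) and bumps W0's slot → (5, 0)
invoked at 14, H merges VC(G)=(5, 0) and bumps W0's slot → (6, 0)
invoked at 11, F merges VC(A)=(0, 1), VC(H)=(6, 0) and bumps W1's slot → (6, 2)
target: VC(F) = (6, 2)

(6, 2)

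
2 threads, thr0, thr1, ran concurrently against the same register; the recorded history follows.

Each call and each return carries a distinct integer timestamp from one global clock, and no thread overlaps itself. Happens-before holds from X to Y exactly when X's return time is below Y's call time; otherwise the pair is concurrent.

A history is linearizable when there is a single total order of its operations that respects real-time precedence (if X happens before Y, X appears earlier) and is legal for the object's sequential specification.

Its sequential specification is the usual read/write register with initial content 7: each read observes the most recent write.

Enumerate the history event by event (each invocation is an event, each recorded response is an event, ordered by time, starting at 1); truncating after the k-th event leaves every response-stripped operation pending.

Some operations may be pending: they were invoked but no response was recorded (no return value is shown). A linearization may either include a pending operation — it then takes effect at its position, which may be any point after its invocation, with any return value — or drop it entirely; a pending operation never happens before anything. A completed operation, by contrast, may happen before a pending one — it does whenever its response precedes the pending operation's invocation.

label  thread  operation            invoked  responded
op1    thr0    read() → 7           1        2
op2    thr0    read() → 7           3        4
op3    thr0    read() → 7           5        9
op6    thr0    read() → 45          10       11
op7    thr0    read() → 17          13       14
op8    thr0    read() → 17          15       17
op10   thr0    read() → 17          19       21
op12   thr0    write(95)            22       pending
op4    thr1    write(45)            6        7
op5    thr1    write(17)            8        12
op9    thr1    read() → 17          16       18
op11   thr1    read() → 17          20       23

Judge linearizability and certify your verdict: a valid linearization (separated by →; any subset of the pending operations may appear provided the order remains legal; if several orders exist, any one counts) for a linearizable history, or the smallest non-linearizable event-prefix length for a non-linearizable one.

after step 1 (op1 read() → 7): value 7
after step 2 (op2 read() → 7): value 7
after step 3 (op3 read() → 7): value 7
after step 4 (op4 write(45)): value 45
after step 5 (op6 read() → 45): value 45
after step 6 (op5 write(17)): value 17
after step 7 (op7 read() → 17): value 17
after step 8 (op8 read() → 17): value 17
after step 9 (op9 read() → 17): value 17
after step 10 (op10 read() → 17): value 17
after step 11 (op11 read() → 17): value 17

linearizable — witness: op1 → op2 → op3 → op4 → op6 → op5 → op7 → op8 → op9 → op10 → op11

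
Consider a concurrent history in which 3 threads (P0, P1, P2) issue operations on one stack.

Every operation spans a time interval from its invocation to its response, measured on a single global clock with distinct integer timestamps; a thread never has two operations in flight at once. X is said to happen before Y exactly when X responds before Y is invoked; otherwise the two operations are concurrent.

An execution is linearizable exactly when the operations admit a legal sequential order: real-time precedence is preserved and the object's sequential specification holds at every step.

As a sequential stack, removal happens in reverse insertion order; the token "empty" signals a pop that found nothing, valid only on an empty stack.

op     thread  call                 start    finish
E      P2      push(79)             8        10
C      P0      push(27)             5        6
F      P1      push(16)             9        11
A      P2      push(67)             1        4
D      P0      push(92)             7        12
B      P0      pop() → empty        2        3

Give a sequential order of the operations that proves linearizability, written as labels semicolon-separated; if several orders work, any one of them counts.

B; A; C; D; E; F

step 1: B pop() → empty — stack <>
step 2: A push(67) — stack <67>
step 3: C push(27) — stack <67,27>
step 4: D push(92) — stack <67,27,92>
step 5: E push(79) — stack <67,27,92,79>
step 6: F push(16) — stack <67,27,92,79,16>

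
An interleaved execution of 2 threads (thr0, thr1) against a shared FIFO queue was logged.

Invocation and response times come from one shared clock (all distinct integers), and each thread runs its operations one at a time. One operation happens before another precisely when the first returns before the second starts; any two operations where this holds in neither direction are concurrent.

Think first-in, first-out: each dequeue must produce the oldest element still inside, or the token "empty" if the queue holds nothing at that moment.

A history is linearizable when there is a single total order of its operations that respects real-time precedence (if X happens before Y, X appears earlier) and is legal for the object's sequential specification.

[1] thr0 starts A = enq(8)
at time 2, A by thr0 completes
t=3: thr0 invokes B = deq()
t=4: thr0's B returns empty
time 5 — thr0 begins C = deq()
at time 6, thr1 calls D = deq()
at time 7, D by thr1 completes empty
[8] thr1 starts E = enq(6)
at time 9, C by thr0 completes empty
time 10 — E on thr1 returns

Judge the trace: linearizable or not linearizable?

events 1..3 are fine; event 4 — the response of B at time 4 — makes the prefix non-linearizable
exactly one order of the 2 completed ops respects real time; the FIFO queue replay fails
sample order A, B stalls at step 2 — B deq() → empty has no legal effect

not linearizable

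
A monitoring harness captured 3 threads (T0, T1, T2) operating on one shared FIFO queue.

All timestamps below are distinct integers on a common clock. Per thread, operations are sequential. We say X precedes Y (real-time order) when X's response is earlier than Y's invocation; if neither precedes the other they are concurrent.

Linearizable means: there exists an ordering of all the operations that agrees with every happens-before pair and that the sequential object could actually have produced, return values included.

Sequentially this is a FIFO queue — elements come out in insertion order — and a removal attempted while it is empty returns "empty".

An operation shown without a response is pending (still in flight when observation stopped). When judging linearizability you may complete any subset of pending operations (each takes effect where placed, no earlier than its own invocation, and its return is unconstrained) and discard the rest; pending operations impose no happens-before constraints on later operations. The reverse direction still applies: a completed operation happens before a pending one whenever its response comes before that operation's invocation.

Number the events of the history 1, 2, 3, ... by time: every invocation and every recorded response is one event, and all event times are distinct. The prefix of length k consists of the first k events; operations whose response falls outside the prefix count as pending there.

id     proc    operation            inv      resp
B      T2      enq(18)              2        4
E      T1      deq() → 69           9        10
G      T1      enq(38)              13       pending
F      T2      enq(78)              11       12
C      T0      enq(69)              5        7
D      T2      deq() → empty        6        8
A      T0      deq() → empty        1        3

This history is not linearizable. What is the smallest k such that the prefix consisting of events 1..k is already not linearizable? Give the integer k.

one valid order for events 1..7 is A, B, C:
1. A deq() → empty, leaving queue <>
2. B enq(18), leaving queue <18>
3. C enq(69), leaving queue <18,69>
once event 8 joins (D's response, time 8), exhaustive search finds no witness
one such order, A, B, C, D, breaks at step 4 where D deq() → empty is illegal
one such order, A, B, D, C, breaks at step 3 where D deq() → empty is illegal

8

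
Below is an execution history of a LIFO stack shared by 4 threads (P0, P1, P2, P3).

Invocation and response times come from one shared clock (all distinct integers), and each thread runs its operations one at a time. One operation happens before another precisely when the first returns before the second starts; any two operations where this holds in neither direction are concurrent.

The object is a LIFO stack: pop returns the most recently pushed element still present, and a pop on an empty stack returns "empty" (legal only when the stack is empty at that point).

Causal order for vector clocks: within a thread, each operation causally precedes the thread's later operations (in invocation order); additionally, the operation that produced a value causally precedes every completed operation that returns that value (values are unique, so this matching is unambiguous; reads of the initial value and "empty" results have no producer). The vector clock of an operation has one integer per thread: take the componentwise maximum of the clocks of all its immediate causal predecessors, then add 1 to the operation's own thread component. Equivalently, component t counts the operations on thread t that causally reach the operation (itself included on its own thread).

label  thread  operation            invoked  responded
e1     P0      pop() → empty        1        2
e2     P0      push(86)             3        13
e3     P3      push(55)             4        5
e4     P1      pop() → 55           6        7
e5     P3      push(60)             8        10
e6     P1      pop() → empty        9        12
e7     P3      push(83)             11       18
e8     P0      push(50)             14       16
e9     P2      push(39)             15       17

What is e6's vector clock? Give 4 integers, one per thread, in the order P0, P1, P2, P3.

(0, 2, 0, 1)

VC(e3, invoked at 4): no causal predecessors; +1 on P3 → (0, 0, 0, 1)
VC(e9, invoked at 15): no causal predecessors; +1 on P2 → (0, 0, 1, 0)
VC(e1, invoked at 1): no causal predecessors; +1 on P0 → (1, 0, 0, 0)
from VC(e3)=(0, 0, 0, 1), e5 (invoked 8) maxes components and bumps P3 → (0, 0, 0, 2)
from VC(e3)=(0, 0, 0, 1), e4 (invoked 6) maxes components and bumps P1 → (0, 1, 0, 1)
from VC(e1)=(1, 0, 0, 0), e2 (invoked 3) maxes components and bumps P0 → (2, 0, 0, 0)
from VC(e5)=(0, 0, 0, 2), e7 (invoked 11) maxes components and bumps P3 → (0, 0, 0, 3)
from VC(e4)=(0, 1, 0, 1), e6 (invoked 9) maxes components and bumps P1 → (0, 2, 0, 1)
from VC(e2)=(2, 0, 0, 0), e8 (invoked 14) maxes components and bumps P0 → (3, 0, 0, 0)
target: VC(e6) = (0, 2, 0, 1)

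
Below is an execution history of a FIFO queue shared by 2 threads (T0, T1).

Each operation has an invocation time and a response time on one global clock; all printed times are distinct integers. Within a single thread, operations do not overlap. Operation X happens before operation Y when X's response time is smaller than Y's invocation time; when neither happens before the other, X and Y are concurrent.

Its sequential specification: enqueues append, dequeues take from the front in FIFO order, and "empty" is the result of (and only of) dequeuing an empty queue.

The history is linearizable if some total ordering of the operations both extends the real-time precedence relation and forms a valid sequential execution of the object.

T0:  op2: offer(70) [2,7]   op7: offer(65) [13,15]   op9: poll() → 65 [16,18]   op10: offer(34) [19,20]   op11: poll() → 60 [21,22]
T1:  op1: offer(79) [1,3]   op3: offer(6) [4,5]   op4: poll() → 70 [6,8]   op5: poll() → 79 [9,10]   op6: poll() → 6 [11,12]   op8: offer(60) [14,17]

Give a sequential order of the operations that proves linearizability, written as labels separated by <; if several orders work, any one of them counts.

after step 1 (op2 offer(70)): queue <70>
after step 2 (op1 offer(79)): queue <70,79>
after step 3 (op3 offer(6)): queue <70,79,6>
after step 4 (op4 poll() → 70): queue <79,6>
after step 5 (op5 poll() → 79): queue <6>
after step 6 (op6 poll() → 6): queue <>
after step 7 (op7 offer(65)): queue <65>
after step 8 (op8 offer(60)): queue <65,60>
after step 9 (op9 poll() → 65): queue <60>
after step 10 (op10 offer(34)): queue <60,34>
after step 11 (op11 poll() → 60): queue <34>

op2 < op1 < op3 < op4 < op5 < op6 < op7 < op8 < op9 < op10 < op11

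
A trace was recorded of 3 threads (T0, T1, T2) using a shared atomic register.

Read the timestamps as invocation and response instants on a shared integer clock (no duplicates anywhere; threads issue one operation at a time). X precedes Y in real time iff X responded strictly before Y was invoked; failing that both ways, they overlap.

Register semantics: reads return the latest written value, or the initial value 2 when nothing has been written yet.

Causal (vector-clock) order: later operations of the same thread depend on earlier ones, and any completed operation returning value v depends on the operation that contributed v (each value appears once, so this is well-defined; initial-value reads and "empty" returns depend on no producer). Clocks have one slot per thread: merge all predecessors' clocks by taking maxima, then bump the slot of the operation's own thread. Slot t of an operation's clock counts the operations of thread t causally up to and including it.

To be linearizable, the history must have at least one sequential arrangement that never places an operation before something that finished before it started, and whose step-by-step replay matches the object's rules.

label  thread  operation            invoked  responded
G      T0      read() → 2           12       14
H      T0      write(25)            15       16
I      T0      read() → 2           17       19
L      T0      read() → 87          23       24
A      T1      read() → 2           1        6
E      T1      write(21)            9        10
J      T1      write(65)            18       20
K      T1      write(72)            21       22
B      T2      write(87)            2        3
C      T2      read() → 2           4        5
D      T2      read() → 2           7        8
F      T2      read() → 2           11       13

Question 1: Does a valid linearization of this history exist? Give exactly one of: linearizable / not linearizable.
not linearizable

through event 4 a valid linearization exists; event 5 (C responding at time 5) ends that
the completed operations (2 total) allow one real-time order; the atomic register replay rejects it
completion choices over the 1 pending operation (A) were checked; none helps
sample order B, C (pending dropped) stalls at step 2 — C read() → 2 has no legal effect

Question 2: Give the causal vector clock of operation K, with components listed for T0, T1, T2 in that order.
(0, 4, 0)

no predecessors for B (invoked 2): T2 increments from zero → (0, 0, 1)
no predecessors for A (invoked 1): T1 increments from zero → (0, 1, 0)
no predecessors for G (invoked 12): T0 increments from zero → (1, 0, 0)
from VC(B)=(0, 0, 1), C (invoked 4) maxes components and bumps T2 → (0, 0, 2)
from VC(A)=(0, 1, 0), E (invoked 9) maxes components and bumps T1 → (0, 2, 0)
from VC(G)=(1, 0, 0), H (invoked 15) maxes components and bumps T0 → (2, 0, 0)
from VC(C)=(0, 0, 2), D (invoked 7) maxes components and bumps T2 → (0, 0, 3)
from VC(E)=(0, 2, 0), J (invoked 18) maxes components and bumps T1 → (0, 3, 0)
from VC(H)=(2, 0, 0), I (invoked 17) maxes components and bumps T0 → (3, 0, 0)
from VC(D)=(0, 0, 3), F (invoked 11) maxes components and bumps T2 → (0, 0, 4)
from VC(J)=(0, 3, 0), K (invoked 21) maxes components and bumps T1 → (0, 4, 0)
from VC(B)=(0, 0, 1), VC(I)=(3, 0, 0), L (invoked 23) maxes components and bumps T0 → (4, 0, 1)
target: VC(K) = (0, 4, 0)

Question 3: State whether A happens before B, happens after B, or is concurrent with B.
concurrent

A spans [1,6], B spans [2,3]
the intervals overlap in both directions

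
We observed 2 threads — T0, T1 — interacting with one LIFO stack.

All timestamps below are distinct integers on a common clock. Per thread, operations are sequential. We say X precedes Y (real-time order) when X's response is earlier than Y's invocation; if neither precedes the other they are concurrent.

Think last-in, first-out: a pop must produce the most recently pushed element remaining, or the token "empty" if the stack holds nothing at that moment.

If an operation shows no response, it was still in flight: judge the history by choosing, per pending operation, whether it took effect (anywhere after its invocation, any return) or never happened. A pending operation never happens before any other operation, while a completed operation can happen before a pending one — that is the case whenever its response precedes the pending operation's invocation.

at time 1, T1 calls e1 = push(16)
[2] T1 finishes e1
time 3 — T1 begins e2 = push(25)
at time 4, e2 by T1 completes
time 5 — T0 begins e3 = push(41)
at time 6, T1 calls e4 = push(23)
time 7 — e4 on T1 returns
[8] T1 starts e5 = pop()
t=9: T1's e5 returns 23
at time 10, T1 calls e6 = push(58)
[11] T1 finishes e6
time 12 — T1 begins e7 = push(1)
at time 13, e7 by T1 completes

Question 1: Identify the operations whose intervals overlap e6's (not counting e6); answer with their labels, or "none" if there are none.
e6 spans [10,11]: anything still running between times 10 and 11 counts as concurrent
e1 [1,2]: before
e2 [3,4]: before
e3 [5,…): concurrent
e4 [6,7]: before
e5 [8,9]: before
e7 [12,13]: after

e3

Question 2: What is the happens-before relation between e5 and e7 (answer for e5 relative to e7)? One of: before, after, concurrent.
e5 spans [8,9], e7 spans [12,13]
resp(e5)=9 < inv(e7)=12

before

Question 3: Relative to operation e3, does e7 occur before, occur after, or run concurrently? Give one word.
e7 spans [12,13], e3 spans [5,…)
the intervals overlap in both directions

concurrent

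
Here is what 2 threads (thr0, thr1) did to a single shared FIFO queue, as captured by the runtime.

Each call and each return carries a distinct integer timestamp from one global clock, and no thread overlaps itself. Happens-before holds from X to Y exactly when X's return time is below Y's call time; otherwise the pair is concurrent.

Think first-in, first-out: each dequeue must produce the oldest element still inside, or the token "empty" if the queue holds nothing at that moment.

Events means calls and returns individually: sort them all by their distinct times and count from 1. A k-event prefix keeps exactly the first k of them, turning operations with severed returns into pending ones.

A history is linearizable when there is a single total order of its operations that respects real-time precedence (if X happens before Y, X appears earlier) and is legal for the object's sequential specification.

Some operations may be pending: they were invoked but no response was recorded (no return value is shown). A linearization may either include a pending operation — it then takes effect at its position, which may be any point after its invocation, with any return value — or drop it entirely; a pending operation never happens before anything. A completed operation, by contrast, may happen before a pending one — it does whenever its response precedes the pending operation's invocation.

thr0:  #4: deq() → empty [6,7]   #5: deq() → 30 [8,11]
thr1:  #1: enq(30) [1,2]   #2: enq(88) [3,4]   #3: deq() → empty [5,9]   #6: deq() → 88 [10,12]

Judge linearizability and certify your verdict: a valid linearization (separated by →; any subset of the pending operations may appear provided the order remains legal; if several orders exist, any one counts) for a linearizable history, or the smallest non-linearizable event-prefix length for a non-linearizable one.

already the first 7 events (up to #4's response at time 7) admit no linearization; the first 6 still do
the sole real-time-consistent order of 3 completed operations fails the FIFO queue replay
every completion of the 1 pending operation (#3) was checked; none linearizes
e.g. #1, #2, #4 (pending dropped): illegal at step 3, since #4 deq() → empty cannot apply there

not linearizable — minimal violating prefix: 7 events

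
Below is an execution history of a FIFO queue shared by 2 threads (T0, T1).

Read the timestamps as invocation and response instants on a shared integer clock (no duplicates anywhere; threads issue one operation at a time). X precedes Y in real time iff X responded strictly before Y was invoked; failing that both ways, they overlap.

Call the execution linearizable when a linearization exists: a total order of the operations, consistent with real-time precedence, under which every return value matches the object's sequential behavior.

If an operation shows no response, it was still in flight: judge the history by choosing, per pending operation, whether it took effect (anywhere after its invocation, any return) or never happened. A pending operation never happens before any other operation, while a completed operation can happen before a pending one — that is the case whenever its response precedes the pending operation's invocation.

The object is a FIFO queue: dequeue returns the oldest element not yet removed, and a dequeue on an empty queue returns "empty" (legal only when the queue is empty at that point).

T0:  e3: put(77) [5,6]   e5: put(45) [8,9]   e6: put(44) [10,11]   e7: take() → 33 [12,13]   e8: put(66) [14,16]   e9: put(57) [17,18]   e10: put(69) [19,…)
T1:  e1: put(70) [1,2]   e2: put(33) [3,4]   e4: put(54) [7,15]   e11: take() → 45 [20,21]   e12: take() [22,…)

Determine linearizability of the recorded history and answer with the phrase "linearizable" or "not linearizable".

the violation lands at event 13, e7's response at time 13: events 1..12 linearize, events 1..13 do not
the completed operations (6 total) allow one real-time order; the FIFO queue replay rejects it
including or dropping the 1 pending operation (e4) in any combination fails
take e1, e2, e3, e5, e6, e7 (pending dropped): step 6 already fails, because e7 take() → 33 cannot occur there

not linearizable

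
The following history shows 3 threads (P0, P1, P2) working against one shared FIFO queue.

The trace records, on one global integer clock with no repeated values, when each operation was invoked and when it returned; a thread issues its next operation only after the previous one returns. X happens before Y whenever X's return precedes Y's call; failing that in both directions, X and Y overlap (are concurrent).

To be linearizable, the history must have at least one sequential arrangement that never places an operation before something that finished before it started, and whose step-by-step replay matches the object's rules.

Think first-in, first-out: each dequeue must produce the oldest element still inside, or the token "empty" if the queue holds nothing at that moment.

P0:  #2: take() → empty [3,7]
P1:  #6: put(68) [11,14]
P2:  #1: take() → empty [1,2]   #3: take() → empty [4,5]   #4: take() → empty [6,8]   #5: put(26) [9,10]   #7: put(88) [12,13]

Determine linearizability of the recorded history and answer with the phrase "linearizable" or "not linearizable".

linearizable

one valid linearization: #1, #2, #3, #4, #5, #6, #7
step 1: #1 take() → empty — queue <>
step 2: #2 take() → empty — queue <>
step 3: #3 take() → empty — queue <>
step 4: #4 take() → empty — queue <>
step 5: #5 put(26) — queue <26>
step 6: #6 put(68) — queue <26,68>
step 7: #7 put(88) — queue <26,68,88>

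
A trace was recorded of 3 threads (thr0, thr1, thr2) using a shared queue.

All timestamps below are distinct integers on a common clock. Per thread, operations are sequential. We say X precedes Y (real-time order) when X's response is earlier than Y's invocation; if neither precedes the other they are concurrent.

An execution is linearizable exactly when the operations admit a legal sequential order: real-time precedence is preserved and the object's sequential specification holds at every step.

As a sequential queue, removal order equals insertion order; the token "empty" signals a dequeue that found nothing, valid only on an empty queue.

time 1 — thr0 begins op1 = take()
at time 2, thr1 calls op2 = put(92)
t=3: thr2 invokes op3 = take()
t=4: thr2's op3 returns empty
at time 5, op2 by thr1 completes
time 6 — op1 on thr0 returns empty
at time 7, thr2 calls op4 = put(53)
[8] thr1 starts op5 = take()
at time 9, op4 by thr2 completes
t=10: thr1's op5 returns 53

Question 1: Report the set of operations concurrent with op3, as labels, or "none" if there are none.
overlap test against op3 [3,4]: concurrent iff the interval meets 3..4
op1 [1,6]: concurrent
op2 [2,5]: concurrent
op4 [7,9]: after
op5 [8,10]: after

op1, op2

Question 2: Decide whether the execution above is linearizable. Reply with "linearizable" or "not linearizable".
already the first 10 events (up to op5's response at time 10) admit no linearization; the first 9 still do
real-time-consistent orders of the 5 completed operations: 12 — all fail the queue replay
sample order op1, op2, op3, op4, op5 stalls at step 3 — op3 take() → empty has no legal effect
sample order op1, op2, op3, op5, op4 stalls at step 3 — op3 take() → empty has no legal effect

not linearizable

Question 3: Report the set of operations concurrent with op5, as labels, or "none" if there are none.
concurrent with op5 ([8,10]): every op whose interval crosses 8..10
op1 [1,6]: before
op2 [2,5]: before
op3 [3,4]: before
op4 [7,9]: concurrent

op4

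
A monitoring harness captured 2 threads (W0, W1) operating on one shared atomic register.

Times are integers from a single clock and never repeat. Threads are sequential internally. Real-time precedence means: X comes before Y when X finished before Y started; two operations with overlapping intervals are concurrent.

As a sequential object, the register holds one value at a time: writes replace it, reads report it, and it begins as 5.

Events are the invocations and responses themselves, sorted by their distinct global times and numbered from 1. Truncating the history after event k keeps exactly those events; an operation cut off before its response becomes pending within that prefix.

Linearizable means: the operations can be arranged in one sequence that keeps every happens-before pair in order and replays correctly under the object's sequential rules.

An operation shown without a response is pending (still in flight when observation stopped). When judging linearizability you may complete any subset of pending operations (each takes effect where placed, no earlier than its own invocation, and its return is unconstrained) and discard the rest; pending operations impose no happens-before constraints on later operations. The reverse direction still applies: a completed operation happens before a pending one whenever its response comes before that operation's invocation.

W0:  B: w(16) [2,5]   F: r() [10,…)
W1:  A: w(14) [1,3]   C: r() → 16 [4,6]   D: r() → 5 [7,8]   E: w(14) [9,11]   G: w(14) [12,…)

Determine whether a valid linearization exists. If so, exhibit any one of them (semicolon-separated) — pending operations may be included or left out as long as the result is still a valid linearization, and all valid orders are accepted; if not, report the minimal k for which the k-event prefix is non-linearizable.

not linearizable — minimal violating prefix: 8 events

through event 7 a valid linearization exists; event 8 (D responding at time 8) ends that
4 completed operations, 3 real-time-consistent orders — every atomic register replay fails
one such order, A, B, C, D, breaks at step 4 where D r() → 5 is illegal
one such order, A, C, B, D, breaks at step 2 where C r() → 16 is illegal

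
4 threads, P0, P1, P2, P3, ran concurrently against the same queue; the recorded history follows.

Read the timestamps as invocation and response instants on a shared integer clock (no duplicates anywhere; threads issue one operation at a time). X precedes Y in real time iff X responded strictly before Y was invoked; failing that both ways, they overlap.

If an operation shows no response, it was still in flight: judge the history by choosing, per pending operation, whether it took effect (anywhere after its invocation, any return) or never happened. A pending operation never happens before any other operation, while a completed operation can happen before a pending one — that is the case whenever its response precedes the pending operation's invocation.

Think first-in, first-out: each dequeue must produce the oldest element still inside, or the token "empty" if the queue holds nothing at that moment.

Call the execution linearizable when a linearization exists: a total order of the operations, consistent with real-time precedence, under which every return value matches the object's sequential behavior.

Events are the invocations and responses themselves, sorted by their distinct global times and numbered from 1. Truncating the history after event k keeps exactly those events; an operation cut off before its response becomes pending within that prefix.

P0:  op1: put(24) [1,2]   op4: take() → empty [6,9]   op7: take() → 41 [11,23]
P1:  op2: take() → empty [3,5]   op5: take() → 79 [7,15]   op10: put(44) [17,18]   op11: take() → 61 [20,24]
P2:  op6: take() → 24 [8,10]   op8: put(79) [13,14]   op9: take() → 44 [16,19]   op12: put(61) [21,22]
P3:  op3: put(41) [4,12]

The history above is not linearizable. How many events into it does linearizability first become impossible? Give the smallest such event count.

events 1..4 are linearizable, e.g. via op1:
after step 1 (op1 put(24)): queue <24>
with event 5 included (op2 responding at time 5), all real-time-consistent orders fail
include/drop combinations of the 1 pending operation (op3) were all tried; none helps
for example op1, op2 (pending dropped) fails at step 2: op2 take() → empty is not legal there

5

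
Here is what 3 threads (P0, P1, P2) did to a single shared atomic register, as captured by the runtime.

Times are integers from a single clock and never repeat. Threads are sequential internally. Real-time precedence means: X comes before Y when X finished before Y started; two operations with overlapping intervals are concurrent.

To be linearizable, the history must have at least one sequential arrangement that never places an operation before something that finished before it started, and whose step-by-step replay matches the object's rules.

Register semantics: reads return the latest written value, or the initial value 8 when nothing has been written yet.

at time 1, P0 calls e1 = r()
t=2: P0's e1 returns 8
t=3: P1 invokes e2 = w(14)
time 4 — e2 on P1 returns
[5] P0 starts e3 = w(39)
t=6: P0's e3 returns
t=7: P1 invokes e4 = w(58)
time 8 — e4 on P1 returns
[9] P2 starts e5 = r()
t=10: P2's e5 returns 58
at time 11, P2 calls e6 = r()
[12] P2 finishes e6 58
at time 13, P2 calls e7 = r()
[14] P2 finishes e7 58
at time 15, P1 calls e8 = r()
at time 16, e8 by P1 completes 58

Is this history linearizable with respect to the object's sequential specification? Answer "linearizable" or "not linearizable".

witness order: e1, e2, e3, e4, e5, e6, e7, e8
step 1: e1 r() → 8 — value 8
step 2: e2 w(14) — value 14
step 3: e3 w(39) — value 39
step 4: e4 w(58) — value 58
step 5: e5 r() → 58 — value 58
step 6: e6 r() → 58 — value 58
step 7: e7 r() → 58 — value 58
step 8: e8 r() → 58 — value 58

linearizable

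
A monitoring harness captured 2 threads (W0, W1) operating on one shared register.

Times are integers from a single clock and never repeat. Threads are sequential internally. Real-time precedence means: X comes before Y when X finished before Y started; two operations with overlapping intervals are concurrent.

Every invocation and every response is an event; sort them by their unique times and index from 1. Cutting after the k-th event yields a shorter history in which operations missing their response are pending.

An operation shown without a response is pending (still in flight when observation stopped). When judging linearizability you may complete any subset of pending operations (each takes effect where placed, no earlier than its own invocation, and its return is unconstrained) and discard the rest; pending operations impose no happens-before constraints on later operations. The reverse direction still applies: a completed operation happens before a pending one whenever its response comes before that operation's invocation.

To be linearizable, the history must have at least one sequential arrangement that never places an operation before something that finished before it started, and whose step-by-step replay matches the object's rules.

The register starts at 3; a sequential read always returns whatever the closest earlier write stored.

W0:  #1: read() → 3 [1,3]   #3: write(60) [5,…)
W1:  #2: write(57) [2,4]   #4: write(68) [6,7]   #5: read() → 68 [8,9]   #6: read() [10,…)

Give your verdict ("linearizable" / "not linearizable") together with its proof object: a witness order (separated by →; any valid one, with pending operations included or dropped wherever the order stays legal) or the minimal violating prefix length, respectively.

after step 1 (#1 read() → 3): value 3
after step 2 (#2 write(57)): value 57
after step 3 (#3 write(60) (pending, included)): value 60
after step 4 (#4 write(68)): value 68
after step 5 (#5 read() → 68): value 68

linearizable — witness: #1 → #2 → #3 → #4 → #5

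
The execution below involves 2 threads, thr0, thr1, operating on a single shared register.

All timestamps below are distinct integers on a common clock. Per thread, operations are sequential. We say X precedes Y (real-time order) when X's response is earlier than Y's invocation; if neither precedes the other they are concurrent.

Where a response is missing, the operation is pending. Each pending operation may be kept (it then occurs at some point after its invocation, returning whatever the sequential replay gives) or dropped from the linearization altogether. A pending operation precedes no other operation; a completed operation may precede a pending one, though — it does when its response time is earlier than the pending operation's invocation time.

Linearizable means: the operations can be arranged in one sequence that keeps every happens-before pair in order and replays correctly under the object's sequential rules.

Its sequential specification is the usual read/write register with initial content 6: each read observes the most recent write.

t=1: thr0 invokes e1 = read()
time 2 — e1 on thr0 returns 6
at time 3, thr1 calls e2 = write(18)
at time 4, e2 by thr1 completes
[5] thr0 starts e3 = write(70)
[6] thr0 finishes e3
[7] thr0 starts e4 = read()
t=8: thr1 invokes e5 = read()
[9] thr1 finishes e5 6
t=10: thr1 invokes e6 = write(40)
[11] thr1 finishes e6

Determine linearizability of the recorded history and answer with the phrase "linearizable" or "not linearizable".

events 1..8 are fine; event 9 — the response of e5 at time 9 — makes the prefix non-linearizable
one real-time candidate order over the 4 completed operations — the register replay rejects it
no completion choice of the 1 pending operation (e4) rescues it — every subset was tried
sample order e1, e2, e3, e5 (pending dropped) stalls at step 4 — e5 read() → 6 has no legal effect

not linearizable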